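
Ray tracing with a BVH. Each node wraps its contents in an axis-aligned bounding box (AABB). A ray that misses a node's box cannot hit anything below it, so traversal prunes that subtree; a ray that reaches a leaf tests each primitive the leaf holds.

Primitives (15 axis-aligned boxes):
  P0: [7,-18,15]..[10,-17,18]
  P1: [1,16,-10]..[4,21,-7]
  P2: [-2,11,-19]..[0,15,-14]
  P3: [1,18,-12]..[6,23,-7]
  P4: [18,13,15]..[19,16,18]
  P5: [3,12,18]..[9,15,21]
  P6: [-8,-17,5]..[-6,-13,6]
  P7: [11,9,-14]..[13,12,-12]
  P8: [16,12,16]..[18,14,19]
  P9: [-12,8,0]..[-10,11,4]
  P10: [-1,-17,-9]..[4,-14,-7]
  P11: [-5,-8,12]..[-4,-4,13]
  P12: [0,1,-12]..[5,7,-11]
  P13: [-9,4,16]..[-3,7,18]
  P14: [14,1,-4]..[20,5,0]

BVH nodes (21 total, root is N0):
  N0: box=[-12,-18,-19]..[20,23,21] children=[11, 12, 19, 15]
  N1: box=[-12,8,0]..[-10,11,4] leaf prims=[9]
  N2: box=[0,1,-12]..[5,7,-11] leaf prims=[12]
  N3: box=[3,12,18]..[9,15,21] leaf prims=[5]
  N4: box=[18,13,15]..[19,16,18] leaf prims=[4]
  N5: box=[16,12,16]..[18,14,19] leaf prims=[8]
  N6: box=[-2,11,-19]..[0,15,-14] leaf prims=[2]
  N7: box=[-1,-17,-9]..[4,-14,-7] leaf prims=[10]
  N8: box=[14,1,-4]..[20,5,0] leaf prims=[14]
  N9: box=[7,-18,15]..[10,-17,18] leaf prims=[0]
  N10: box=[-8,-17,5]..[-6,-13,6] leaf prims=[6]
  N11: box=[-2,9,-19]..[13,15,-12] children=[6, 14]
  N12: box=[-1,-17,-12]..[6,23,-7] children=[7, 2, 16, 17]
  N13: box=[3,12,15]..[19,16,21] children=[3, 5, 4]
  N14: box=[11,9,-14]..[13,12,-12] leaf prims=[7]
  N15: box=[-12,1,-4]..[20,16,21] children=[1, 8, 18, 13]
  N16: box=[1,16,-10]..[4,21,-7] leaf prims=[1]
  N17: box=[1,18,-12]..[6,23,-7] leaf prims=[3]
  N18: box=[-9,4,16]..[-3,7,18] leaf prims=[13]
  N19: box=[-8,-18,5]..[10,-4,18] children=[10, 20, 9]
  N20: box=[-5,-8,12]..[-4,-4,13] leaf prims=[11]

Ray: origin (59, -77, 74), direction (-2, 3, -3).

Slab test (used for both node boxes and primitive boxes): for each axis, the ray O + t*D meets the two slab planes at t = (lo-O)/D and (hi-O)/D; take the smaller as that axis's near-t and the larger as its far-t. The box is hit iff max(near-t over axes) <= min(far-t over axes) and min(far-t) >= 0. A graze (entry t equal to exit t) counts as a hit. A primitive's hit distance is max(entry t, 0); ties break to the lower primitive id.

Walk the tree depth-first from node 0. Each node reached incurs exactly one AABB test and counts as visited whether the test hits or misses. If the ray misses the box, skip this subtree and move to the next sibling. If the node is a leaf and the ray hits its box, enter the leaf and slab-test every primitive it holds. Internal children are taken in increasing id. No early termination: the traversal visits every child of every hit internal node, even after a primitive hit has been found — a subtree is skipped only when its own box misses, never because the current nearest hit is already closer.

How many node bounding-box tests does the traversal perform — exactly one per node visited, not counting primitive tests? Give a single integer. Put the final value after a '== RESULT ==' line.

Traverse from the root:
N0 x:[39/2,71/2] y:[59/3,100/3] z:[53/3,31] -> hit [59/3,31], descend [11, 12, 15, 19]
  N11 x:[23,61/2] y:[86/3,92/3] z:[86/3,31] -> hit [86/3,61/2], descend [6, 14]
    N6 x:[59/2,61/2] y:[88/3,92/3] z:[88/3,31] -> hit [59/2,61/2] leaf, test {P2@t=59/2}
    N14 x:[23,24] y:[86/3,89/3] z:[86/3,88/3] -> miss, prune
  N12 x:[53/2,30] y:[20,100/3] z:[27,86/3] -> hit [27,86/3], descend [2, 7, 16, 17]
    N2 x:[27,59/2] y:[26,28] z:[85/3,86/3] -> miss, prune
    N7 x:[55/2,30] y:[20,21] z:[27,83/3] -> miss, prune
    N16 x:[55/2,29] y:[31,98/3] z:[27,28] -> miss, prune
    N17 x:[53/2,29] y:[95/3,100/3] z:[27,86/3] -> miss, prune
  N15 x:[39/2,71/2] y:[26,31] z:[53/3,26] -> hit [26,26], descend [1, 8, 13, 18]
    N1 x:[69/2,71/2] y:[85/3,88/3] z:[70/3,74/3] -> miss, prune
    N8 x:[39/2,45/2] y:[26,82/3] z:[74/3,26] -> miss, prune
    N13 x:[20,28] y:[89/3,31] z:[53/3,59/3] -> miss, prune
    N18 x:[31,34] y:[27,28] z:[56/3,58/3] -> miss, prune
  N19 x:[49/2,67/2] y:[59/3,73/3] z:[56/3,23] -> miss, prune

Visited [0, 11, 6, 14, 12, 2, 7, 16, 17, 15, 1, 8, 13, 18, 19]. Tests: 15 box, 1 leaf. Nearest: P2.

== RESULT ==
15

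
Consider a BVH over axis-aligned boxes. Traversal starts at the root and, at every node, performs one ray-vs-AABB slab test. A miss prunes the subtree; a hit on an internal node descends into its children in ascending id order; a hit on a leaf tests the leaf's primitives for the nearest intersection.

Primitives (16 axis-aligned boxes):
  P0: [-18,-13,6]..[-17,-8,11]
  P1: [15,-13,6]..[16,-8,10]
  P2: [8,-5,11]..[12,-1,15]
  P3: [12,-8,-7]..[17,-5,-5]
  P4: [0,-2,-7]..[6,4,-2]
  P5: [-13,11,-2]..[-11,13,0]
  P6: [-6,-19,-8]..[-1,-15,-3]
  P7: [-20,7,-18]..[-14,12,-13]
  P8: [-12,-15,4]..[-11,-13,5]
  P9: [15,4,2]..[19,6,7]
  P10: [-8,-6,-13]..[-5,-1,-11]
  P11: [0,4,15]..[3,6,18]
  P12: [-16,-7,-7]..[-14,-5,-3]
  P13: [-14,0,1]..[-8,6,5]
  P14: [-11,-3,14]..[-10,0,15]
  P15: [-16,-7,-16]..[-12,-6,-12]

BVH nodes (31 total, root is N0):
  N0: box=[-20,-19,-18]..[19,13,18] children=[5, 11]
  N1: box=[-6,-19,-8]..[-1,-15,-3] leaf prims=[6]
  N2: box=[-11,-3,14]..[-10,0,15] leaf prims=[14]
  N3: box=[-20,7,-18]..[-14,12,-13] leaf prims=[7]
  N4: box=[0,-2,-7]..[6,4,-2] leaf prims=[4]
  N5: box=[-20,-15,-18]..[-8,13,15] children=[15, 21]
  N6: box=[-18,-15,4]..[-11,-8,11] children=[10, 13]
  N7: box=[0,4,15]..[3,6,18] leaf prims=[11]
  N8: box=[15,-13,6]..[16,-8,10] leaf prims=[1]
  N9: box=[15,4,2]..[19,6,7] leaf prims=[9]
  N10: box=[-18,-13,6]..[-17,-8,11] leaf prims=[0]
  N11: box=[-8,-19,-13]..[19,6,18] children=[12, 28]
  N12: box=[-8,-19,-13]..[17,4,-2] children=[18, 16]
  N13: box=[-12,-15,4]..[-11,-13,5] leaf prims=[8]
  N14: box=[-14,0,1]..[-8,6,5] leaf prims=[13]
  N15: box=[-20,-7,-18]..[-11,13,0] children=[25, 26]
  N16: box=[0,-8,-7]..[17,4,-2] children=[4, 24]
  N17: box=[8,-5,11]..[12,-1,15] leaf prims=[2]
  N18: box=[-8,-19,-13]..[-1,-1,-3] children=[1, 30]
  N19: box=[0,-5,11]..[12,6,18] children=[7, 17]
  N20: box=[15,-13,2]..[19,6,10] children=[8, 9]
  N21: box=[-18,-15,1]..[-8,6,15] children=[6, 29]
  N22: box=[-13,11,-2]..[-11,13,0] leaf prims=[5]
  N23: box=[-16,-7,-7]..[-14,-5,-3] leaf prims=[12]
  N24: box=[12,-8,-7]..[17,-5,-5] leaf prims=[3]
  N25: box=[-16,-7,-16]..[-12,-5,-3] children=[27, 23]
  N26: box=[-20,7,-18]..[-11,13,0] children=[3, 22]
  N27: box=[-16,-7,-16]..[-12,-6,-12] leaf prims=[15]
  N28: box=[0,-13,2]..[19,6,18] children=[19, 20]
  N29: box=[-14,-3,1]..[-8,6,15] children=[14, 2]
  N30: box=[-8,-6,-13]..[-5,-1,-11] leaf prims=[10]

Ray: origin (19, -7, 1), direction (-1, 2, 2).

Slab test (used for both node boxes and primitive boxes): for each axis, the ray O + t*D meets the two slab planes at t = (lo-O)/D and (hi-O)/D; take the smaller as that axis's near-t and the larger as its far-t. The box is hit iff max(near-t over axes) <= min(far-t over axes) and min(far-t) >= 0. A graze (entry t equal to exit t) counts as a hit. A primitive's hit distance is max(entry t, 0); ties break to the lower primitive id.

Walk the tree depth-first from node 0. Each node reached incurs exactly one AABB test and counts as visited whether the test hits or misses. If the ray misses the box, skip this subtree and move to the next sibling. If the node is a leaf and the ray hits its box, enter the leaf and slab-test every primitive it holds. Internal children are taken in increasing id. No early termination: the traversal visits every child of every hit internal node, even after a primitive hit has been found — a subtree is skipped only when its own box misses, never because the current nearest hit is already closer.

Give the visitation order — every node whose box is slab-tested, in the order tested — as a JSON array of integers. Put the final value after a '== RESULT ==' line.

Traverse from the root:
N0 x:[0,39] y:[-6,10] z:[-19/2,17/2] -> hit [0,17/2], descend [5, 11]
  N5 x:[27,39] y:[-4,10] z:[-19/2,7] -> miss, prune
  N11 x:[0,27] y:[-6,13/2] z:[-7,17/2] -> hit [0,13/2], descend [12, 28]
    N12 x:[2,27] y:[-6,11/2] z:[-7,-3/2] -> miss, prune
    N28 x:[0,19] y:[-3,13/2] z:[1/2,17/2] -> hit [1/2,13/2], descend [19, 20]
      N19 x:[7,19] y:[1,13/2] z:[5,17/2] -> miss, prune
      N20 x:[0,4] y:[-3,13/2] z:[1/2,9/2] -> hit [1/2,4], descend [8, 9]
        N8 x:[3,4] y:[-3,-1/2] z:[5/2,9/2] -> miss, prune
        N9 x:[0,4] y:[11/2,13/2] z:[1/2,3] -> miss, prune

Summary -> nodes [0, 5, 11, 12, 28, 19, 20, 8, 9]; box-tests=9; leaf-entries=0; first=miss

== RESULT ==
[0, 5, 11, 12, 28, 19, 20, 8, 9]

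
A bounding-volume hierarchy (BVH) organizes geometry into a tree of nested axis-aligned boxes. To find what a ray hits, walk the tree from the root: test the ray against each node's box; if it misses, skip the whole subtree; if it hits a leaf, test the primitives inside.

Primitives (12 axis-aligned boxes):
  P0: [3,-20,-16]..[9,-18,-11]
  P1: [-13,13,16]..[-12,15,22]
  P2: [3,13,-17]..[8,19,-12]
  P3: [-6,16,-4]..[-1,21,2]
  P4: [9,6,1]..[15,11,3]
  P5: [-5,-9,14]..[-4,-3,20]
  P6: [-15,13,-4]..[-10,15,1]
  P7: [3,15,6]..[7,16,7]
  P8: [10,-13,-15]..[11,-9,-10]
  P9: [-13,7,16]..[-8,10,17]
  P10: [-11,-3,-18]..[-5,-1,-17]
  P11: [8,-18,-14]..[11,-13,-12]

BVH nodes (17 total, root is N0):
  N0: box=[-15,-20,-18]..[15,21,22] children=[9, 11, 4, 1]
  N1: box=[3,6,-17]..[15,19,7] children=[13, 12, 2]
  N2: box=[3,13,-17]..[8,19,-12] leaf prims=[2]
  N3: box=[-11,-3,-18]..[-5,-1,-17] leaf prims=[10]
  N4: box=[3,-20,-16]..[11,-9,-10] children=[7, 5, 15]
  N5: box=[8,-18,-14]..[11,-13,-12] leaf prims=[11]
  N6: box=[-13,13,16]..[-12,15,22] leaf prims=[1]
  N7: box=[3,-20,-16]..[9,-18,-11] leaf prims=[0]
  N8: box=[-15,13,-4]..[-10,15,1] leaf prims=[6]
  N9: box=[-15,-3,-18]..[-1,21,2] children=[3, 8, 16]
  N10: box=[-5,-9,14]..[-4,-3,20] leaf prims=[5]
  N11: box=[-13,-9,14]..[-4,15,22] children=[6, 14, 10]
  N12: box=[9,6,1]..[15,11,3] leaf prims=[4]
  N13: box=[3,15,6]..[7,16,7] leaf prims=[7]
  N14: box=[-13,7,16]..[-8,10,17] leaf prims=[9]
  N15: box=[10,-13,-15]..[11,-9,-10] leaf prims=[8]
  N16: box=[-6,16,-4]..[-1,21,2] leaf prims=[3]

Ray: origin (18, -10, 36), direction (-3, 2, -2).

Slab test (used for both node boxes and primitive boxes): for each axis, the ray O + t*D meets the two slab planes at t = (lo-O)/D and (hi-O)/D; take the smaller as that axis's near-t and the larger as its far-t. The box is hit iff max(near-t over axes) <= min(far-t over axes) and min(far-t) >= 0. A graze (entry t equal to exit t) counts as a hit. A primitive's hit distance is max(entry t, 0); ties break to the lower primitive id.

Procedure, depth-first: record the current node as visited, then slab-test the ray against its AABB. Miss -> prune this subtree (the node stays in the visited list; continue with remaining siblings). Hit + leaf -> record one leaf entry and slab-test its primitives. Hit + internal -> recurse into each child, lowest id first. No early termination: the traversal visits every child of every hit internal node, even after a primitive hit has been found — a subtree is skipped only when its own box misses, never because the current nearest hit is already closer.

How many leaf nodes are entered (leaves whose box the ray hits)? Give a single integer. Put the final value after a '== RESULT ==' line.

Trace the traversal:
N0 x:[1,11] y:[-5,31/2] z:[7,27] -> hit [7,11], descend [1, 4, 9, 11]
  N1 x:[1,5] y:[8,29/2] z:[29/2,53/2] -> miss, prune
  N4 x:[7/3,5] y:[-5,1/2] z:[23,26] -> miss, prune
  N9 x:[19/3,11] y:[7/2,31/2] z:[17,27] -> miss, prune
  N11 x:[22/3,31/3] y:[1/2,25/2] z:[7,11] -> hit [22/3,31/3], descend [6, 10, 14]
    N6 x:[10,31/3] y:[23/2,25/2] z:[7,10] -> miss, prune
    N10 x:[22/3,23/3] y:[1/2,7/2] z:[8,11] -> miss, prune
    N14 x:[26/3,31/3] y:[17/2,10] z:[19/2,10] -> hit [19/2,10] leaf, test {P9@t=19/2}

Visited [0, 1, 4, 9, 11, 6, 10, 14]. Tests: 8 box, 1 leaf. Nearest: P9.

== RESULT ==
1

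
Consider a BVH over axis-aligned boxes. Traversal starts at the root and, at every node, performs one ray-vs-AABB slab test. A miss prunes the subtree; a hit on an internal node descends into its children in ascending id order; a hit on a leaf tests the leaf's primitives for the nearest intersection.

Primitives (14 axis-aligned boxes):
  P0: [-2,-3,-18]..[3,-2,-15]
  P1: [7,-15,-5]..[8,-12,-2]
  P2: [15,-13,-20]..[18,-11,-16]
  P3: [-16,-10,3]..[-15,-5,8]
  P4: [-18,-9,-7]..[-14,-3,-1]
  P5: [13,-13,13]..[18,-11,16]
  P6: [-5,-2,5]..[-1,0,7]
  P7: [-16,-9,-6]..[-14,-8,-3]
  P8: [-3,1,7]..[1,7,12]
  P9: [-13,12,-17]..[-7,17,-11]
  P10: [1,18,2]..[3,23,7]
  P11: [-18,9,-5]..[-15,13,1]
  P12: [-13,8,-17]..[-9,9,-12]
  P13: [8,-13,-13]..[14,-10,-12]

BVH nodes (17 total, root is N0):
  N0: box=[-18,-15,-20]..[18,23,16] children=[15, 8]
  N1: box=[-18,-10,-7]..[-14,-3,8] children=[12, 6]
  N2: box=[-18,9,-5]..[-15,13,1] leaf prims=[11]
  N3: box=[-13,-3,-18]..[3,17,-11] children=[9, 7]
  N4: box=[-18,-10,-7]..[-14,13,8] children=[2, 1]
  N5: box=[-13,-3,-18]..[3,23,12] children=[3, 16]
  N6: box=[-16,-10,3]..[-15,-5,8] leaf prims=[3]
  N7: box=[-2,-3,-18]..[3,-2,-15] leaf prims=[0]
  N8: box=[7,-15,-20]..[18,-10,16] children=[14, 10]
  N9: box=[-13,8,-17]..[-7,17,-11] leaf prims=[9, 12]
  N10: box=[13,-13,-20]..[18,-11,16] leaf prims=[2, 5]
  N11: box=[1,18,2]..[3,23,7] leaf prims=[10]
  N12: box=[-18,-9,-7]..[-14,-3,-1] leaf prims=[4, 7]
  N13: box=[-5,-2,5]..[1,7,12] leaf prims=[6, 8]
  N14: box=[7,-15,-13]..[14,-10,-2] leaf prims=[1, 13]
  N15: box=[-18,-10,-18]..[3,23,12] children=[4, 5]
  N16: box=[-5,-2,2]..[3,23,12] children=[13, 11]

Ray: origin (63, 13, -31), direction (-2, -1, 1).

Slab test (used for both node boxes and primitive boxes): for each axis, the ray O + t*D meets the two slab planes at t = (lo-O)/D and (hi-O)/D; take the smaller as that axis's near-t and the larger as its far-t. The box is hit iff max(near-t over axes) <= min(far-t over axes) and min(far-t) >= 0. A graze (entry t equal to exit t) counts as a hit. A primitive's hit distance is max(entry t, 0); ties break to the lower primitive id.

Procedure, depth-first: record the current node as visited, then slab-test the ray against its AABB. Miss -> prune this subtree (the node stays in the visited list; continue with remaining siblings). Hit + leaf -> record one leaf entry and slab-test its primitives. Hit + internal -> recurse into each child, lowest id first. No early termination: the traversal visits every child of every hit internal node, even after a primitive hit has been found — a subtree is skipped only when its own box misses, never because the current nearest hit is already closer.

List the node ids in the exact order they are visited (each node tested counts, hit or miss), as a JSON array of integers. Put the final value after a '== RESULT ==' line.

Trace the traversal:
N0 x:[45/2,81/2] y:[-10,28] z:[11,47] -> hit [45/2,28], descend [8, 15]
  N8 x:[45/2,28] y:[23,28] z:[11,47] -> hit [23,28], descend [10, 14]
    N10 x:[45/2,25] y:[24,26] z:[11,47] -> hit [24,25] leaf, test {P2(miss), P5(miss)}
    N14 x:[49/2,28] y:[23,28] z:[18,29] -> hit [49/2,28] leaf, test {P1@t=55/2, P13(miss)}
  N15 x:[30,81/2] y:[-10,23] z:[13,43] -> miss, prune

5 AABB tests over nodes [0, 8, 10, 14, 15]; 2 leaves entered; closest P1.

== RESULT ==
[0, 8, 10, 14, 15]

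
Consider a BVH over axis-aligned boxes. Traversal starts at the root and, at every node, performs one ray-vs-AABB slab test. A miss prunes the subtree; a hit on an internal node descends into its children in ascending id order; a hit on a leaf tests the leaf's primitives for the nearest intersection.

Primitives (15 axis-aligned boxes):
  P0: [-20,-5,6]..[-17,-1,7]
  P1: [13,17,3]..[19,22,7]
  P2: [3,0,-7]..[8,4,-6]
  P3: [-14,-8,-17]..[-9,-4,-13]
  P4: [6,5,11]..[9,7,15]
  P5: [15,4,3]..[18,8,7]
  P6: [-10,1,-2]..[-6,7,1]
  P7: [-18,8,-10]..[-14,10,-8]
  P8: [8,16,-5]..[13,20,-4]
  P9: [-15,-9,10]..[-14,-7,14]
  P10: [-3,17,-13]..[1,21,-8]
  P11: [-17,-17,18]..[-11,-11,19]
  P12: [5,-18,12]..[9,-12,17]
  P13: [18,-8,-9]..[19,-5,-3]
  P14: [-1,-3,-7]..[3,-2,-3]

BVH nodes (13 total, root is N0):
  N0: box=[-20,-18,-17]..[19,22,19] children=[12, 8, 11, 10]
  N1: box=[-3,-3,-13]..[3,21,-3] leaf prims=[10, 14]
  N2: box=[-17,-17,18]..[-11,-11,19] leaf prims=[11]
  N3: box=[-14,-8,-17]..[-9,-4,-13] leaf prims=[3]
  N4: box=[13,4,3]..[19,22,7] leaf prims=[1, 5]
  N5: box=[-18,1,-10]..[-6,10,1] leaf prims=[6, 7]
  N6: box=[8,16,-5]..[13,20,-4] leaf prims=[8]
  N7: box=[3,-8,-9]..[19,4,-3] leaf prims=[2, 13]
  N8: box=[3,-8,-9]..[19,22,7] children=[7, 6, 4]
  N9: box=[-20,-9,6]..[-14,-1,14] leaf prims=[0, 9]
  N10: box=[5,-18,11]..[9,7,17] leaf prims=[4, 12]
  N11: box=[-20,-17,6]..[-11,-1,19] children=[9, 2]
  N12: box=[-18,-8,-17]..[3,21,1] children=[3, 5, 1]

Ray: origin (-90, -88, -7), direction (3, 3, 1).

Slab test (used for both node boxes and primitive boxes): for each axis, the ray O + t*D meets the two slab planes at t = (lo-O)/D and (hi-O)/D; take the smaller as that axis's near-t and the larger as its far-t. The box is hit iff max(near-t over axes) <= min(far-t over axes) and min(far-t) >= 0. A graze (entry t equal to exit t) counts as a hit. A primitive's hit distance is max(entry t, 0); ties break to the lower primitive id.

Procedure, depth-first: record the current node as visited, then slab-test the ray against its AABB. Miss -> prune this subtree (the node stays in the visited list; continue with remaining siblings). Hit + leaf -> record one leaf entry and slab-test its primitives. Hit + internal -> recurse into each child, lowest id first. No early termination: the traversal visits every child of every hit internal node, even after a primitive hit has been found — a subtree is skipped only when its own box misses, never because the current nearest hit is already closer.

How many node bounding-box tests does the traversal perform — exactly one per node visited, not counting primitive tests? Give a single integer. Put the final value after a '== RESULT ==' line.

Traverse from the root:
N0 x:[70/3,109/3] y:[70/3,110/3] z:[-10,26] -> hit [70/3,26], descend [8, 10, 11, 12]
  N8 x:[31,109/3] y:[80/3,110/3] z:[-2,14] -> miss, prune
  N10 x:[95/3,33] y:[70/3,95/3] z:[18,24] -> miss, prune
  N11 x:[70/3,79/3] y:[71/3,29] z:[13,26] -> hit [71/3,26], descend [2, 9]
    N2 x:[73/3,79/3] y:[71/3,77/3] z:[25,26] -> hit [25,77/3] leaf, test {P11@t=25}
    N9 x:[70/3,76/3] y:[79/3,29] z:[13,21] -> miss, prune
  N12 x:[24,31] y:[80/3,109/3] z:[-10,8] -> miss, prune

7 AABB tests over nodes [0, 8, 10, 11, 2, 9, 12]; 1 leaf entered; closest P11.

== RESULT ==
7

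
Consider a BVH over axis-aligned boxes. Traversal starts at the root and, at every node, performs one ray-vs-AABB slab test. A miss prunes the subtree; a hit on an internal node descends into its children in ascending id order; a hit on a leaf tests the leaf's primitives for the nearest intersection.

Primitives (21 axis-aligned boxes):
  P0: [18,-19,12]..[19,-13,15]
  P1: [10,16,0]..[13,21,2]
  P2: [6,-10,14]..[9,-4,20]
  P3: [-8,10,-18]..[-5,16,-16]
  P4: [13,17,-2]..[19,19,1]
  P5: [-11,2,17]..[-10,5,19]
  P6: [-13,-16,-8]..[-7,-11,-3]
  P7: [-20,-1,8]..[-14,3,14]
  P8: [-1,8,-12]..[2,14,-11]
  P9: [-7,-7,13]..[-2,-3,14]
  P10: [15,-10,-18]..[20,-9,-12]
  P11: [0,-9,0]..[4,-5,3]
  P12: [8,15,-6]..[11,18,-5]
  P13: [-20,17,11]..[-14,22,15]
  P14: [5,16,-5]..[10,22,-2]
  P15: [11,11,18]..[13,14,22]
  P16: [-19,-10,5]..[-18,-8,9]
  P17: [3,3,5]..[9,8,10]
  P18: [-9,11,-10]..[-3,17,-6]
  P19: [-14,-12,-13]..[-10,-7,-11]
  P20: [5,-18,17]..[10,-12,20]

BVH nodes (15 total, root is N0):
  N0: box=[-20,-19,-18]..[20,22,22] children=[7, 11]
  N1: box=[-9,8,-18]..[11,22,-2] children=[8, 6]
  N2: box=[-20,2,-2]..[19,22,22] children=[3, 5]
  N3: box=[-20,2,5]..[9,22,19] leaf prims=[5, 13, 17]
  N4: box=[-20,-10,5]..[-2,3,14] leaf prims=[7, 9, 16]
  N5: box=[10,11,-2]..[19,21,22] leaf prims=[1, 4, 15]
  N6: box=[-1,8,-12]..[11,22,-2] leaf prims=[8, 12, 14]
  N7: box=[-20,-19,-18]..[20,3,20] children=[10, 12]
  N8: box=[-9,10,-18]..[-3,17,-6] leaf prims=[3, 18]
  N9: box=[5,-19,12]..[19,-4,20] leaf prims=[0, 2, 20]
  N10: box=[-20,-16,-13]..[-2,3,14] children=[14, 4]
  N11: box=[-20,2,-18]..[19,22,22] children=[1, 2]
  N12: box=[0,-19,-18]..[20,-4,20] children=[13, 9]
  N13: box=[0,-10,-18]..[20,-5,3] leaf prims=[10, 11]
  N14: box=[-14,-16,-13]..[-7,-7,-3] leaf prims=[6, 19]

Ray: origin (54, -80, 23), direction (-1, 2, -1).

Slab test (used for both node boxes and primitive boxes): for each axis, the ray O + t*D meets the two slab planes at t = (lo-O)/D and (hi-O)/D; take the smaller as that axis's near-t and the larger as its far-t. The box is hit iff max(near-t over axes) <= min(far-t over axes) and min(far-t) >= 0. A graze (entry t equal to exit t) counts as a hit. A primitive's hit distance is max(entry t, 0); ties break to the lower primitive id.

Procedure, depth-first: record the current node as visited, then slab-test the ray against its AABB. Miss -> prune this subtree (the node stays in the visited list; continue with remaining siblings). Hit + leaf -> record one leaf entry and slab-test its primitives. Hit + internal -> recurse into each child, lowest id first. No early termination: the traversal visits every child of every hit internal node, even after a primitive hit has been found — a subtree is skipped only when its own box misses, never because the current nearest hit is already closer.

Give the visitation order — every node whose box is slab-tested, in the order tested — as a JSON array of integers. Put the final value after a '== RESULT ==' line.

Trace the traversal:
N0 x:[34,74] y:[61/2,51] z:[1,41] -> hit [34,41], descend [7, 11]
  N7 x:[34,74] y:[61/2,83/2] z:[3,41] -> hit [34,41], descend [10, 12]
    N10 x:[56,74] y:[32,83/2] z:[9,36] -> miss, prune
    N12 x:[34,54] y:[61/2,38] z:[3,41] -> hit [34,38], descend [9, 13]
      N9 x:[35,49] y:[61/2,38] z:[3,11] -> miss, prune
      N13 x:[34,54] y:[35,75/2] z:[20,41] -> hit [35,75/2] leaf, test {P10@t=35, P11(miss)}
  N11 x:[35,74] y:[41,51] z:[1,41] -> hit [41,41], descend [1, 2]
    N1 x:[43,63] y:[44,51] z:[25,41] -> miss, prune
    N2 x:[35,74] y:[41,51] z:[1,25] -> miss, prune

order=[0, 7, 10, 12, 9, 13, 11, 1, 2]  |boxes|=9  |leaves|=1  hit=P10

== RESULT ==
[0, 7, 10, 12, 9, 13, 11, 1, 2]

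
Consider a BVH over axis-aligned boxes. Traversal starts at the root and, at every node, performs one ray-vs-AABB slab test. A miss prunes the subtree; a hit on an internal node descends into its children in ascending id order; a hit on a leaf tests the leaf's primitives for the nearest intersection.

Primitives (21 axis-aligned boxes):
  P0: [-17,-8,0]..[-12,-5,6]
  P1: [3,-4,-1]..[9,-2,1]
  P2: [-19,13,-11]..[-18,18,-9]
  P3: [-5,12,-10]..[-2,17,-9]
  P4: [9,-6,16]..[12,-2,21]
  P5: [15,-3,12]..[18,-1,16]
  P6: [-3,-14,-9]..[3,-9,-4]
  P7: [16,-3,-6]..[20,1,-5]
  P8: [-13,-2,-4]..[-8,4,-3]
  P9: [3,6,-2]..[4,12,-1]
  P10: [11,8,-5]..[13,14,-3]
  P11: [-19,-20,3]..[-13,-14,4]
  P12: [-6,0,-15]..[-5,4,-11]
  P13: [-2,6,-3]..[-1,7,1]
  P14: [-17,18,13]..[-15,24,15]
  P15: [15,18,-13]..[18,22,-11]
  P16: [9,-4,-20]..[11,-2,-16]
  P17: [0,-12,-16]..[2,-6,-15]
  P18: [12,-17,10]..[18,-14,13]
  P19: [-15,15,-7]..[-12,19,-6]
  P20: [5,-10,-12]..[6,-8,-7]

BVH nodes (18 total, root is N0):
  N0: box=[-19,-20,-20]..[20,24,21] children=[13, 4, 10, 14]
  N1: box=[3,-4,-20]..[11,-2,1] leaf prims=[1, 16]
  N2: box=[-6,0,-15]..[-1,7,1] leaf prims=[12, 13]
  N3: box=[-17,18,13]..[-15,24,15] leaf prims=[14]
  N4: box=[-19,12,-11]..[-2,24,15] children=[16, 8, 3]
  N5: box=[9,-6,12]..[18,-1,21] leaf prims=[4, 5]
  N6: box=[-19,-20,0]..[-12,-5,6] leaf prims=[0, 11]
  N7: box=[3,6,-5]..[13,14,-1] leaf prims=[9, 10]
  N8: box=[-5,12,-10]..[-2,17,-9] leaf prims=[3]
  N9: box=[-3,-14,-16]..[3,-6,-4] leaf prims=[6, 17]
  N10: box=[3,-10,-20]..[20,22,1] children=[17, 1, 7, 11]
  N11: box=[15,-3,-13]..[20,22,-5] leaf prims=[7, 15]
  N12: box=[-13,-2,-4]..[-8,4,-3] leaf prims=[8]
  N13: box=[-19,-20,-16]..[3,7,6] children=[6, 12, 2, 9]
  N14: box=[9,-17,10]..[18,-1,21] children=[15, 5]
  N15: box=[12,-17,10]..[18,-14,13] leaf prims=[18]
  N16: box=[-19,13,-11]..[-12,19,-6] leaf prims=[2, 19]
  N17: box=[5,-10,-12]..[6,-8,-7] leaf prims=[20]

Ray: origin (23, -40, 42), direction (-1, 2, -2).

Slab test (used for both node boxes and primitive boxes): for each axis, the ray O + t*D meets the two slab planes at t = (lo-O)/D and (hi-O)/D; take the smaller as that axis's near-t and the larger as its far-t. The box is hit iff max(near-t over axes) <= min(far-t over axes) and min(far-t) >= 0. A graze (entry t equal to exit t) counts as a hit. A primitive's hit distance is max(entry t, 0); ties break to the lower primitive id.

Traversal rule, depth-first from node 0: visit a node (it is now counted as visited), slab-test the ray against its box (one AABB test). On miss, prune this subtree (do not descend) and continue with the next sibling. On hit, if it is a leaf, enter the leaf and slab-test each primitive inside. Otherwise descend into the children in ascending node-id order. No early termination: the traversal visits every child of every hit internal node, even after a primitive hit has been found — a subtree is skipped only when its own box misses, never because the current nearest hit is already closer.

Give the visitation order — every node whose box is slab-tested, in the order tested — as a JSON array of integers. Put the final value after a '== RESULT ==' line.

Traverse from the root:
N0 x:[3,42] y:[10,32] z:[21/2,31] -> hit [21/2,31], descend [4, 10, 13, 14]
  N4 x:[25,42] y:[26,32] z:[27/2,53/2] -> hit [26,53/2], descend [3, 8, 16]
    N3 x:[38,40] y:[29,32] z:[27/2,29/2] -> miss, prune
    N8 x:[25,28] y:[26,57/2] z:[51/2,26] -> hit [26,26] leaf, test {P3@t=26}
    N16 x:[35,42] y:[53/2,59/2] z:[24,53/2] -> miss, prune
  N10 x:[3,20] y:[15,31] z:[41/2,31] -> miss, prune
  N13 x:[20,42] y:[10,47/2] z:[18,29] -> hit [20,47/2], descend [2, 6, 9, 12]
    N2 x:[24,29] y:[20,47/2] z:[41/2,57/2] -> miss, prune
    N6 x:[35,42] y:[10,35/2] z:[18,21] -> miss, prune
    N9 x:[20,26] y:[13,17] z:[23,29] -> miss, prune
    N12 x:[31,36] y:[19,22] z:[45/2,23] -> miss, prune
  N14 x:[5,14] y:[23/2,39/2] z:[21/2,16] -> hit [23/2,14], descend [5, 15]
    N5 x:[5,14] y:[17,39/2] z:[21/2,15] -> miss, prune
    N15 x:[5,11] y:[23/2,13] z:[29/2,16] -> miss, prune

Visited [0, 4, 3, 8, 16, 10, 13, 2, 6, 9, 12, 14, 5, 15]. Tests: 14 box, 1 leaf. Nearest: P3.

== RESULT ==
[0, 4, 3, 8, 16, 10, 13, 2, 6, 9, 12, 14, 5, 15]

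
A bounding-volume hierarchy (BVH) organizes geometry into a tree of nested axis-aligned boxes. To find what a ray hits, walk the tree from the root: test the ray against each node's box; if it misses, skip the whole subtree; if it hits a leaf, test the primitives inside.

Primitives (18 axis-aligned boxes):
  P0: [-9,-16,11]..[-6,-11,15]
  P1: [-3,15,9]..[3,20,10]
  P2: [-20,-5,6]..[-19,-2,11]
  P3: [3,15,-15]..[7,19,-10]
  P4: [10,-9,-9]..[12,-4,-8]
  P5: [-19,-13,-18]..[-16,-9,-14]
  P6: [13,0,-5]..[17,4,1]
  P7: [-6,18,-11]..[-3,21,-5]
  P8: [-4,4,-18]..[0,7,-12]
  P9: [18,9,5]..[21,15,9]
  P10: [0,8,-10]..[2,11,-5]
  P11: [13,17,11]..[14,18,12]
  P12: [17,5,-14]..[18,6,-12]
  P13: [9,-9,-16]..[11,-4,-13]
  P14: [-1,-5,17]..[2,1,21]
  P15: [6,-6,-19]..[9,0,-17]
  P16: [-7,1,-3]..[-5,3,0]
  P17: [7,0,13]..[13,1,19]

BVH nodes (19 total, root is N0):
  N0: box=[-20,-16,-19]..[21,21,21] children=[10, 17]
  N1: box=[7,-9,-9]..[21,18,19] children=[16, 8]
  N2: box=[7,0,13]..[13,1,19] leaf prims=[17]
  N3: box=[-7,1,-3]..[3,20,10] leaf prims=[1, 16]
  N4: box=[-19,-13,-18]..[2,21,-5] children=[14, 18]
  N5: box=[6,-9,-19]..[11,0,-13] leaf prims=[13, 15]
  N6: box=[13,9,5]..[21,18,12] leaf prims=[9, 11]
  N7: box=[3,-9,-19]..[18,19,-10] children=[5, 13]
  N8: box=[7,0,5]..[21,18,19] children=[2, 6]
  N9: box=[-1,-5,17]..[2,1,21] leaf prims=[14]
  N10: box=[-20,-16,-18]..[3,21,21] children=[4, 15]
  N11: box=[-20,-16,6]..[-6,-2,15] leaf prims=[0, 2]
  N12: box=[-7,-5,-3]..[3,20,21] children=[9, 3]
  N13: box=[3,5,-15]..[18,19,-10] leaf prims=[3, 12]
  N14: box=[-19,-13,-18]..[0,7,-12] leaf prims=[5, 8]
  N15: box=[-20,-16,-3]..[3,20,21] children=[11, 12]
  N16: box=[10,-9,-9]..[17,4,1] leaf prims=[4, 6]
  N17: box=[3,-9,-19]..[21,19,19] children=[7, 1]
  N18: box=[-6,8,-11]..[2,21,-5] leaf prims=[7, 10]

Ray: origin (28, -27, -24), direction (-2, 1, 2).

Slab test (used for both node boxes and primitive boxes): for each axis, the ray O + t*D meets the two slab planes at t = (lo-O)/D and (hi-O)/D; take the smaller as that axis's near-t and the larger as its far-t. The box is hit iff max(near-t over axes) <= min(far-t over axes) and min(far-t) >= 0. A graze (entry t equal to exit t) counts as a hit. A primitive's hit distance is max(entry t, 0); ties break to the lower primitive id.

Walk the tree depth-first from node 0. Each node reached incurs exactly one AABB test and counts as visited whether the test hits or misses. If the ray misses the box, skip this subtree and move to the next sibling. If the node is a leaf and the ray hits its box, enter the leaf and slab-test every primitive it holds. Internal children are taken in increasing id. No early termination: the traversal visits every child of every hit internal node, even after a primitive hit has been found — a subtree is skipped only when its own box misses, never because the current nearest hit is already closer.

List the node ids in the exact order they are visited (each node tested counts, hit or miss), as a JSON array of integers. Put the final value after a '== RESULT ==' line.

Walk:
N0 x:[7/2,24] y:[11,48] z:[5/2,45/2] -> hit [11,45/2], descend [10, 17]
  N10 x:[25/2,24] y:[11,48] z:[3,45/2] -> hit [25/2,45/2], descend [4, 15]
    N4 x:[13,47/2] y:[14,48] z:[3,19/2] -> miss, prune
    N15 x:[25/2,24] y:[11,47] z:[21/2,45/2] -> hit [25/2,45/2], descend [11, 12]
      N11 x:[17,24] y:[11,25] z:[15,39/2] -> hit [17,39/2] leaf, test {P0(miss), P2(miss)}
      N12 x:[25/2,35/2] y:[22,47] z:[21/2,45/2] -> miss, prune
  N17 x:[7/2,25/2] y:[18,46] z:[5/2,43/2] -> miss, prune

order=[0, 10, 4, 15, 11, 12, 17]  |boxes|=7  |leaves|=1  hit=miss

== RESULT ==
[0, 10, 4, 15, 11, 12, 17]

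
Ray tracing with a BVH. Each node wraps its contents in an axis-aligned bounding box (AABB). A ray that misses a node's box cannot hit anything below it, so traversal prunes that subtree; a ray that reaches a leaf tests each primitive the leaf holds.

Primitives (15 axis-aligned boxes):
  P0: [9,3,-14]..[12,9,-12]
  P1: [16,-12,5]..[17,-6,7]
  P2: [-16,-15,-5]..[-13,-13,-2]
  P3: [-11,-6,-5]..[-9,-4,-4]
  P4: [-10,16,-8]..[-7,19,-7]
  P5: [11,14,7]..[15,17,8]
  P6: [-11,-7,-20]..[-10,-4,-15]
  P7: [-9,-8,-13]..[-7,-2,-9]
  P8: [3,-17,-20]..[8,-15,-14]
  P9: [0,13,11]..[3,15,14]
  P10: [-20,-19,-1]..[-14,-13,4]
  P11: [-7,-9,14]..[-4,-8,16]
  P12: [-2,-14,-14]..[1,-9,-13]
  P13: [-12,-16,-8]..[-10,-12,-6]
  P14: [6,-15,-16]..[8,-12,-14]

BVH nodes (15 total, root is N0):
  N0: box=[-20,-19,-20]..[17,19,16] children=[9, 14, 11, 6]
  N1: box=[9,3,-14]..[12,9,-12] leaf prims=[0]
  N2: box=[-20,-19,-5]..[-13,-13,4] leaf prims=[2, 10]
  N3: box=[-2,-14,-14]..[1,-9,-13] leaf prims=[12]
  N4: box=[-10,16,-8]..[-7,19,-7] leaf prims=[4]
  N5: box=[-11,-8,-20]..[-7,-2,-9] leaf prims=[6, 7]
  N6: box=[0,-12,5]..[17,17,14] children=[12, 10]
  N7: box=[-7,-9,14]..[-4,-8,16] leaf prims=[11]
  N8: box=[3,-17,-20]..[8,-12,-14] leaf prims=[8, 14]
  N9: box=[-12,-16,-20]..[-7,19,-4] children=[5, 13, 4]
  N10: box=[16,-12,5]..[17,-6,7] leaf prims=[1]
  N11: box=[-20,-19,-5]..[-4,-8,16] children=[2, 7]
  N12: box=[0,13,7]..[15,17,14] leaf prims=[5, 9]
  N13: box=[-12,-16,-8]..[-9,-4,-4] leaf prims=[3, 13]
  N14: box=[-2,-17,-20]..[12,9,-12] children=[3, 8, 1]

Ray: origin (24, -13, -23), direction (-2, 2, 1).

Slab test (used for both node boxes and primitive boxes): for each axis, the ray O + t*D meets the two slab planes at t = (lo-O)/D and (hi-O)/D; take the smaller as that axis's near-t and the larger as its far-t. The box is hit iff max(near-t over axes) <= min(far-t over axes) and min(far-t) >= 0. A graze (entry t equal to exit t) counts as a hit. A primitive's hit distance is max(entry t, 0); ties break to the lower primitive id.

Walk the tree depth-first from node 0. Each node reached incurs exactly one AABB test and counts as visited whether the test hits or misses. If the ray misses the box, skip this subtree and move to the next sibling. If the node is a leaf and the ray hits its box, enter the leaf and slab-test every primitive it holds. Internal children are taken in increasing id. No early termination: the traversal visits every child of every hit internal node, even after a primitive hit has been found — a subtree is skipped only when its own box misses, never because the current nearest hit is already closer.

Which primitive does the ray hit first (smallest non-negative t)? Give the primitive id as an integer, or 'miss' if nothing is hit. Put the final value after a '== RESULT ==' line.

Walk:
N0 x:[7/2,22] y:[-3,16] z:[3,39] -> hit [7/2,16], descend [6, 9, 11, 14]
  N6 x:[7/2,12] y:[1/2,15] z:[28,37] -> miss, prune
  N9 x:[31/2,18] y:[-3/2,16] z:[3,19] -> hit [31/2,16], descend [4, 5, 13]
    N4 x:[31/2,17] y:[29/2,16] z:[15,16] -> hit [31/2,16] leaf, test {P4@t=31/2}
    N5 x:[31/2,35/2] y:[5/2,11/2] z:[3,14] -> miss, prune
    N13 x:[33/2,18] y:[-3/2,9/2] z:[15,19] -> miss, prune
  N11 x:[14,22] y:[-3,5/2] z:[18,39] -> miss, prune
  N14 x:[6,13] y:[-2,11] z:[3,11] -> hit [6,11], descend [1, 3, 8]
    N1 x:[6,15/2] y:[8,11] z:[9,11] -> miss, prune
    N3 x:[23/2,13] y:[-1/2,2] z:[9,10] -> miss, prune
    N8 x:[8,21/2] y:[-2,1/2] z:[3,9] -> miss, prune

order=[0, 6, 9, 4, 5, 13, 11, 14, 1, 3, 8]  |boxes|=11  |leaves|=1  hit=P4

== RESULT ==
4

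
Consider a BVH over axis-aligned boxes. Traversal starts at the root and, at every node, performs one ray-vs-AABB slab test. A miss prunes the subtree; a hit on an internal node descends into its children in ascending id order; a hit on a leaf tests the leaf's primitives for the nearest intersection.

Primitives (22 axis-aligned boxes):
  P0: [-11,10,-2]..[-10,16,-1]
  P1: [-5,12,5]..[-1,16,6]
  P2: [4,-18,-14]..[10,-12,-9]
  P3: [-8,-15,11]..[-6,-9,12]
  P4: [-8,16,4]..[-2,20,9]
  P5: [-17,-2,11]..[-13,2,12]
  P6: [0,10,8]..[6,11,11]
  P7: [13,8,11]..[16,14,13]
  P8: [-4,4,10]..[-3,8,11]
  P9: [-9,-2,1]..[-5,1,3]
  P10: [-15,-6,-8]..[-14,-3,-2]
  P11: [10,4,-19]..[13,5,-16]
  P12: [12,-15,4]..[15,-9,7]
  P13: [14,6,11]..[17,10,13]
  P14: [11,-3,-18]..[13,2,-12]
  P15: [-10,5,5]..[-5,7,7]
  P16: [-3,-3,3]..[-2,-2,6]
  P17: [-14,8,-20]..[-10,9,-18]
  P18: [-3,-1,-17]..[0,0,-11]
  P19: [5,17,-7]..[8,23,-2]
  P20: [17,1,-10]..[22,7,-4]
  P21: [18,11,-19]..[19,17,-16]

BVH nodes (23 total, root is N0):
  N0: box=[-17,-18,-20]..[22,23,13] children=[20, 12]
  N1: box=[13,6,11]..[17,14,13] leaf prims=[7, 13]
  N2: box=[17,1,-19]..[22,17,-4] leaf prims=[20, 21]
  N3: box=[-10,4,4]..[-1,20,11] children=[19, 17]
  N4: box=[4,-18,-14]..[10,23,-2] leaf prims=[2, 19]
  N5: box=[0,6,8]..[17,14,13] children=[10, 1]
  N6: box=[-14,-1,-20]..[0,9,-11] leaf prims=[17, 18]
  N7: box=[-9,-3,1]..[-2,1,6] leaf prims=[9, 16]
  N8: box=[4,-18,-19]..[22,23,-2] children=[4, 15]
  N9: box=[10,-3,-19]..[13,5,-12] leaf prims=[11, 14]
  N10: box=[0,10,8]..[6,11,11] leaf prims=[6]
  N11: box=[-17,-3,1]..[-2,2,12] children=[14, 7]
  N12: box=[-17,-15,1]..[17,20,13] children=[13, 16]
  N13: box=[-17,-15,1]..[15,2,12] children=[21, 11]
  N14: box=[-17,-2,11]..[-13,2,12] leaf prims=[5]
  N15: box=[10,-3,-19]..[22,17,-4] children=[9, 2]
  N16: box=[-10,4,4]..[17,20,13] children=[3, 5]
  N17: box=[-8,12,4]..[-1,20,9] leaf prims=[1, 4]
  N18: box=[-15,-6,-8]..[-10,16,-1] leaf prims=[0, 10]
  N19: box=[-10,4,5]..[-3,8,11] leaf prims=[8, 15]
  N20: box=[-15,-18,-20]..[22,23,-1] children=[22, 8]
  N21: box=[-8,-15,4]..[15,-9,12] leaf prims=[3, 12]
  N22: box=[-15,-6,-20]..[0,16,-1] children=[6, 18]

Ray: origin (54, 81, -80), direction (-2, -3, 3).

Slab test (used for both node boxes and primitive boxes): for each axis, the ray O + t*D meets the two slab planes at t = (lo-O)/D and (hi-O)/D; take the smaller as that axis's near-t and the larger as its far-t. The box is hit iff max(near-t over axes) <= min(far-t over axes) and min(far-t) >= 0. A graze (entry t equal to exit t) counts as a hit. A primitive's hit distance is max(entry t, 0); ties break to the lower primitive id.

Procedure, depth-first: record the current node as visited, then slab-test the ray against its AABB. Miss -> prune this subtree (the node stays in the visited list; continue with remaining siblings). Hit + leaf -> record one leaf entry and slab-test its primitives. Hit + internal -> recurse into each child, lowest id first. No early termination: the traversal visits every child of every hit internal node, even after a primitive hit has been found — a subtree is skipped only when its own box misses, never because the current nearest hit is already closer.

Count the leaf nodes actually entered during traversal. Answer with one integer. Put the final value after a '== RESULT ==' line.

Trace the traversal:
N0 x:[16,71/2] y:[58/3,33] z:[20,31] -> hit [20,31], descend [12, 20]
  N12 x:[37/2,71/2] y:[61/3,32] z:[27,31] -> hit [27,31], descend [13, 16]
    N13 x:[39/2,71/2] y:[79/3,32] z:[27,92/3] -> hit [27,92/3], descend [11, 21]
      N11 x:[28,71/2] y:[79/3,28] z:[27,92/3] -> hit [28,28], descend [7, 14]
        N7 x:[28,63/2] y:[80/3,28] z:[27,86/3] -> hit [28,28] leaf, test {P9(miss), P16@t=28}
        N14 x:[67/2,71/2] y:[79/3,83/3] z:[91/3,92/3] -> miss, prune
      N21 x:[39/2,31] y:[30,32] z:[28,92/3] -> hit [30,92/3] leaf, test {P3@t=91/3, P12(miss)}
    N16 x:[37/2,32] y:[61/3,77/3] z:[28,31] -> miss, prune
  N20 x:[16,69/2] y:[58/3,33] z:[20,79/3] -> hit [20,79/3], descend [8, 22]
    N8 x:[16,25] y:[58/3,33] z:[61/3,26] -> hit [61/3,25], descend [4, 15]
      N4 x:[22,25] y:[58/3,33] z:[22,26] -> hit [22,25] leaf, test {P2(miss), P19(miss)}
      N15 x:[16,22] y:[64/3,28] z:[61/3,76/3] -> hit [64/3,22], descend [2, 9]
        N2 x:[16,37/2] y:[64/3,80/3] z:[61/3,76/3] -> miss, prune
        N9 x:[41/2,22] y:[76/3,28] z:[61/3,68/3] -> miss, prune
    N22 x:[27,69/2] y:[65/3,29] z:[20,79/3] -> miss, prune

order=[0, 12, 13, 11, 7, 14, 21, 16, 20, 8, 4, 15, 2, 9, 22]  |boxes|=15  |leaves|=3  hit=P16

== RESULT ==
3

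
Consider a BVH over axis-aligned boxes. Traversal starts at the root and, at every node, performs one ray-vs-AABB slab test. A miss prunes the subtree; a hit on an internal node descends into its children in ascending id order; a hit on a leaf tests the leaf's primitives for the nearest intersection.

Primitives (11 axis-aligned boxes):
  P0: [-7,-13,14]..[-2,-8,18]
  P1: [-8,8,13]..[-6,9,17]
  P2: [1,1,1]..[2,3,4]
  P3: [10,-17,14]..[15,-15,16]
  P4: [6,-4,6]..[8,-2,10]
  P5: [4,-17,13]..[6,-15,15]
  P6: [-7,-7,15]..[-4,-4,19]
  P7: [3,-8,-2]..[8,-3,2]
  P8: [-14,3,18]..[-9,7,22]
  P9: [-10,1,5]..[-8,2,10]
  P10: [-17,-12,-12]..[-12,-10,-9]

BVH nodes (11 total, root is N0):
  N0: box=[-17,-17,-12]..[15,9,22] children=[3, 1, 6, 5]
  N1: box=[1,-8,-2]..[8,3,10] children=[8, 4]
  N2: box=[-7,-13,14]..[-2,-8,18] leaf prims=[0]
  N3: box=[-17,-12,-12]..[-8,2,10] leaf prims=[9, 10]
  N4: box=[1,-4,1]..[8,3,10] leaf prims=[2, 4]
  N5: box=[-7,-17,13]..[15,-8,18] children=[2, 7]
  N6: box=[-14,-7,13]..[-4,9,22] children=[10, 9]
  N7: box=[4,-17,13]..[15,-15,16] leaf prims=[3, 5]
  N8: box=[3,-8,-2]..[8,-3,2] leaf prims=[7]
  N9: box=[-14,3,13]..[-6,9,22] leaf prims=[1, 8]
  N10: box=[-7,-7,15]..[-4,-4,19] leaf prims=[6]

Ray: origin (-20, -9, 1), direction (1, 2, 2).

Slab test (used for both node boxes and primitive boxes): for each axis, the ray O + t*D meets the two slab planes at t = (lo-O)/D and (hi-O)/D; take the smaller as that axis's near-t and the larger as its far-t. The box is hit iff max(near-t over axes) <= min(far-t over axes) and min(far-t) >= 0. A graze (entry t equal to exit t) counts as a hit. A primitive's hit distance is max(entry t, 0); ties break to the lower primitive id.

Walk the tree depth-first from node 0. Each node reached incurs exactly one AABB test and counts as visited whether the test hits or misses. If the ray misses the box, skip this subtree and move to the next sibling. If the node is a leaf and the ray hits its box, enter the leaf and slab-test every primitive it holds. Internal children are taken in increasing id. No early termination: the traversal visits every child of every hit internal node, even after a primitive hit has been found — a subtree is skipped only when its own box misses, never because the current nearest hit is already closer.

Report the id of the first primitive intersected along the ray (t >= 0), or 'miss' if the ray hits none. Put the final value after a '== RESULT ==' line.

Trace the traversal:
N0 x:[3,35] y:[-4,9] z:[-13/2,21/2] -> hit [3,9], descend [1, 3, 5, 6]
  N1 x:[21,28] y:[1/2,6] z:[-3/2,9/2] -> miss, prune
  N3 x:[3,12] y:[-3/2,11/2] z:[-13/2,9/2] -> hit [3,9/2] leaf, test {P9(miss), P10(miss)}
  N5 x:[13,35] y:[-4,1/2] z:[6,17/2] -> miss, prune
  N6 x:[6,16] y:[1,9] z:[6,21/2] -> hit [6,9], descend [9, 10]
    N9 x:[6,14] y:[6,9] z:[6,21/2] -> hit [6,9] leaf, test {P1(miss), P8(miss)}
    N10 x:[13,16] y:[1,5/2] z:[7,9] -> miss, prune

Visited [0, 1, 3, 5, 6, 9, 10]. Tests: 7 box, 2 leaf. Nearest: miss.

== RESULT ==
miss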